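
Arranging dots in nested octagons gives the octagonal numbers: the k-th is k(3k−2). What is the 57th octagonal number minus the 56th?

Consecutive octagonal numbers differ by 6n − 5: here 6·57 − 5 = 337.

337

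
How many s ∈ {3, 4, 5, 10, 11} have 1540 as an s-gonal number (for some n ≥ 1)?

2

s = 3: P(3, 55) = 1540. ✓
s = 4: P(4, 39) = 1521 and P(4, 40) = 1600; 1540 is not s-gonal.
s = 5: P(5, 32) = 1520 and P(5, 33) = 1617; 1540 is not s-gonal.
s = 10: P(10, 20) = 1540. ✓
s = 11: P(11, 18) = 1395 and P(11, 19) = 1558; 1540 is not s-gonal.
Hits: s ∈ {3, 10} → 2.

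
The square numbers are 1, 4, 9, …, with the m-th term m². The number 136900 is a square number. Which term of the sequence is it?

370

We need n² = 136900, so n = √136900 = 370.
Check: 370² = 136900. ✓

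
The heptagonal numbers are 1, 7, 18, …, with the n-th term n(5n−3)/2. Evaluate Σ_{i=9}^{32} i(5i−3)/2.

27352

Σ i(5i−3)/2 = (5Σi² − 3Σi) / 2 over i = 9..32.
Σi = 528 − 36 = 492 and Σi² = 11440 − 204 = 11236.
(5·11236 − 3·492) / 2 = 54704/2 = 27352.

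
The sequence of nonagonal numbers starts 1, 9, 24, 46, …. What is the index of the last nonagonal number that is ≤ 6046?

41

Solve n(7n−5)/2 ≤ 6046 for integer n.
n = 41 gives 5781 ≤ 6046, while n = 42 gives 6069 > 6046; so the answer is index 41.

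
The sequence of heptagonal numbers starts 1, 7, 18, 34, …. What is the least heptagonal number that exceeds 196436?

Solve n(5n−3)/2 > 196436 for integer n.
The largest n with value ≤ 196436 is 280 (since 195580 ≤ 196436 < 196981), so the first above is n = 281, value 196981.

196981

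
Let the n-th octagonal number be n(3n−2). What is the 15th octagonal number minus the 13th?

15·(3·15 − 2) = 645 and 13·(3·13 − 2) = 481.
Difference: 645 − 481 = 164.

164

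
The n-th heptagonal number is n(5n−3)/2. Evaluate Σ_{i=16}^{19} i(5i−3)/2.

Σ i(5i−3)/2 = (5Σi² − 3Σi) / 2 over i = 16..19.
Σi = 190 − 120 = 70 and Σi² = 2470 − 1240 = 1230.
(5·1230 − 3·70) / 2 = 5940/2 = 2970.

2970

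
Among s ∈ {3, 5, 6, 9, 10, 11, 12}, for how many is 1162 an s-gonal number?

1

s = 3: P(3, 47) = 1128 and P(3, 48) = 1176; 1162 is not s-gonal.
s = 5: P(5, 28) = 1162. ✓
s = 6: P(6, 24) = 1128 and P(6, 25) = 1225; 1162 is not s-gonal.
s = 9: P(9, 18) = 1089 and P(9, 19) = 1216; 1162 is not s-gonal.
s = 10: P(10, 17) = 1105 and P(10, 18) = 1242; 1162 is not s-gonal.
s = 11: P(11, 16) = 1096 and P(11, 17) = 1241; 1162 is not s-gonal.
s = 12: P(12, 15) = 1065 and P(12, 16) = 1216; 1162 is not s-gonal.
Hits: s ∈ {5} → 1.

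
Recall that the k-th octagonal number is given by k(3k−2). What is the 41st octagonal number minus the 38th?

705

41·(3·41 − 2) = 4961 and 38·(3·38 − 2) = 4256.
Difference: 4961 − 4256 = 705.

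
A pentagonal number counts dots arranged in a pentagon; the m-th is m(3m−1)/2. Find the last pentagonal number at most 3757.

Solve n(3n−1)/2 ≤ 3757 for integer n.
n = 50 gives 3725 ≤ 3757, while n = 51 gives 3876 > 3757; so the answer is 3725.

3725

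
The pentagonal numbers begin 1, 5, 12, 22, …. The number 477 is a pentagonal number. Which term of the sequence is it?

18

Set n(3n−1)/2 = 477, giving 3n² − n − 954 = 0.
So n = (1 + 107) / 6 = 108/6 = 18.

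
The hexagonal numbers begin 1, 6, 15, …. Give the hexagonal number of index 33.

33·(2·33 − 1) = 33·65 = 2145.

2145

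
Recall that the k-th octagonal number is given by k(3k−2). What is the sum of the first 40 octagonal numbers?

Σ i(3i−2) = 3Σi² − 2Σi over i = 1..40.
Σi = 820 and Σi² = 22140.
3·22140 − 2·820 = 64780.

64780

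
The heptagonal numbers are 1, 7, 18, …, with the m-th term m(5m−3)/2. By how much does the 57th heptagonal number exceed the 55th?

57·(5·57 − 3)/2 = 8037 and 55·(5·55 − 3)/2 = 7480.
Difference: 8037 − 7480 = 557.

557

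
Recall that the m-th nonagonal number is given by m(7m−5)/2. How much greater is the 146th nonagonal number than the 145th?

1016

Consecutive nonagonal numbers differ by 7n − 6: here 7·146 − 6 = 1016.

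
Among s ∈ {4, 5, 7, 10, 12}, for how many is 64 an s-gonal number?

s = 4: P(4, 8) = 64. ✓
s = 5: P(5, 6) = 51 and P(5, 7) = 70; 64 is not s-gonal.
s = 7: P(7, 5) = 55 and P(7, 6) = 81; 64 is not s-gonal.
s = 10: P(10, 4) = 52 and P(10, 5) = 85; 64 is not s-gonal.
s = 12: P(12, 4) = 64. ✓
Hits: s ∈ {4, 12} → 2.

2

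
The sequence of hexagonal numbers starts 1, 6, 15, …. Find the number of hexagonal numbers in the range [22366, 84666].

101

The n-th hexagonal number is n(2n−1).
Smallest index with value ≥ 22366: n = 106 (giving 22366).
Largest index with value ≤ 84666: n = 206 (giving 84666).
Indices 106 through 206: 101 terms.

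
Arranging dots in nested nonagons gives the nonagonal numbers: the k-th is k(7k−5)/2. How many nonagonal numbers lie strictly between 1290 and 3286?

11

The n-th nonagonal number is n(7n−5)/2.
Smallest index with value > 1290: n = 20 (giving 1350).
Largest index with value < 3286: n = 30 (giving 3075).
Indices 20 through 30: 11 terms.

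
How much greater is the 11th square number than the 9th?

11² = 121 and 9² = 81.
Difference: 121 − 81 = 40.

40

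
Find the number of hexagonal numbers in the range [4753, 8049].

The n-th hexagonal number is n(2n−1).
Smallest index with value ≥ 4753: n = 49 (giving 4753).
Largest index with value ≤ 8049: n = 63 (giving 7875).
Indices 49 through 63: 15 terms.

15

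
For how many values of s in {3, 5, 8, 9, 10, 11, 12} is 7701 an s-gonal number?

s = 3: P(3, 123) = 7626 and P(3, 124) = 7750; 7701 is not s-gonal.
s = 5: P(5, 71) = 7526 and P(5, 72) = 7740; 7701 is not s-gonal.
s = 8: P(8, 51) = 7701. ✓
s = 9: P(9, 47) = 7614 and P(9, 48) = 7944; 7701 is not s-gonal.
s = 10: P(10, 44) = 7612 and P(10, 45) = 7965; 7701 is not s-gonal.
s = 11: P(11, 41) = 7421 and P(11, 42) = 7791; 7701 is not s-gonal.
s = 12: P(12, 39) = 7449 and P(12, 40) = 7840; 7701 is not s-gonal.
Hits: s ∈ {8} → 1.

1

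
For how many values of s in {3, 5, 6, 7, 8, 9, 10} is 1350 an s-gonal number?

s = 3: P(3, 51) = 1326 and P(3, 52) = 1378; 1350 is not s-gonal.
s = 5: P(5, 30) = 1335 and P(5, 31) = 1426; 1350 is not s-gonal.
s = 6: P(6, 26) = 1326 and P(6, 27) = 1431; 1350 is not s-gonal.
s = 7: P(7, 23) = 1288 and P(7, 24) = 1404; 1350 is not s-gonal.
s = 8: P(8, 21) = 1281 and P(8, 22) = 1408; 1350 is not s-gonal.
s = 9: P(9, 20) = 1350. ✓
s = 10: P(10, 18) = 1242 and P(10, 19) = 1387; 1350 is not s-gonal.
Hits: s ∈ {9} → 1.

1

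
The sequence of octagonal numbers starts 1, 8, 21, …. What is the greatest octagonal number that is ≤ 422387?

Solve n(3n−2) ≤ 422387 for integer n.
n = 375 gives 421125 ≤ 422387, while n = 376 gives 423376 > 422387; so the answer is 421125.

421125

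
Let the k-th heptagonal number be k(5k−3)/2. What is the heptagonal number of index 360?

The 360th heptagonal number is n(5n−3)/2 with n = 360.
360·(5·360 − 3)/2 = 360·1797/2 = 323460.

323460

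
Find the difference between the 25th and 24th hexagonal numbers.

Consecutive hexagonal numbers differ by 4n − 3: here 4·25 − 3 = 97.

97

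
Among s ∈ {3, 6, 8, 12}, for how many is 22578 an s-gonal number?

s = 3: P(3, 212) = 22578. ✓
s = 6: P(6, 106) = 22366 and P(6, 107) = 22791; 22578 is not s-gonal.
s = 8: P(8, 87) = 22533 and P(8, 88) = 23056; 22578 is not s-gonal.
s = 12: P(12, 67) = 22177 and P(12, 68) = 22848; 22578 is not s-gonal.
Hits: s ∈ {3} → 1.

1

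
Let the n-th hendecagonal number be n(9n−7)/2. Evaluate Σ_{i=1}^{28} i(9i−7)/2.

33292

Σ i(9i−7)/2 = (9Σi² − 7Σi) / 2 over i = 1..28.
Σi = 406 and Σi² = 7714.
(9·7714 − 7·406) / 2 = 66584/2 = 33292.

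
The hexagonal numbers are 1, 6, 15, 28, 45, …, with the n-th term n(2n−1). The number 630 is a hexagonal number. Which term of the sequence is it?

18

Set n(2n−1) = 630, giving 2n² − n − 630 = 0.
The discriminant is 1 + 8·630 = 5041, and √5041 = 71.
So n = (1 + 71) / 4 = 72/4 = 18.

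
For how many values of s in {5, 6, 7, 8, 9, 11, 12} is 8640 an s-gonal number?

s = 5: P(5, 76) = 8626 and P(5, 77) = 8855; 8640 is not s-gonal.
s = 6: P(6, 65) = 8385 and P(6, 66) = 8646; 8640 is not s-gonal.
s = 7: P(7, 59) = 8614 and P(7, 60) = 8910; 8640 is not s-gonal.
s = 8: P(8, 54) = 8640. ✓
s = 9: P(9, 50) = 8625 and P(9, 51) = 8976; 8640 is not s-gonal.
s = 11: P(11, 44) = 8558 and P(11, 45) = 8955; 8640 is not s-gonal.
s = 12: P(12, 41) = 8241 and P(12, 42) = 8652; 8640 is not s-gonal.
Hits: s ∈ {8} → 1.

1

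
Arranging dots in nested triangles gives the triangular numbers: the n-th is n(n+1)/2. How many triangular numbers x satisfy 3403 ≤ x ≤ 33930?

179

The n-th triangular number is n(n+1)/2.
Smallest index with value ≥ 3403: n = 82 (giving 3403).
Largest index with value ≤ 33930: n = 260 (giving 33930).
Indices 82 through 260: 179 terms.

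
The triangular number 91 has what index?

13

Set n(n+1)/2 = 91, giving n² + n − 182 = 0.
The discriminant is 1 + 8·91 = 729, and √729 = 27.
So n = (-1 + 27) / 2 = 26/2 = 13.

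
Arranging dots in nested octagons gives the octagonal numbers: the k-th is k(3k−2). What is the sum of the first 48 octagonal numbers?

Σ i(3i−2) = 3Σi² − 2Σi over i = 1..48.
Σi = 1176 and Σi² = 38024.
3·38024 − 2·1176 = 111720.

111720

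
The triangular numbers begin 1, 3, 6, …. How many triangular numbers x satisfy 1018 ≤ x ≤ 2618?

27

The n-th triangular number is n(n+1)/2.
Smallest index with value ≥ 1018: n = 45 (giving 1035).
Largest index with value ≤ 2618: n = 71 (giving 2556).
Indices 45 through 71: 27 terms.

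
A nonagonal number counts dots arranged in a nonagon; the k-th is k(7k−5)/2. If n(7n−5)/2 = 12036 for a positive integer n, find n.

59

Set n(7n−5)/2 = 12036, giving 7n² − 5n − 24072 = 0.
The discriminant is 25 + 56·12036 = 674041, and √674041 = 821.
So n = (5 + 821) / 14 = 826/14 = 59.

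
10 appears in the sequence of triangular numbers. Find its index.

Set n(n+1)/2 = 10, giving n² + n − 20 = 0.
The discriminant is 1 + 8·10 = 81, and √81 = 9.
So n = (-1 + 9) / 2 = 8/2 = 4.

4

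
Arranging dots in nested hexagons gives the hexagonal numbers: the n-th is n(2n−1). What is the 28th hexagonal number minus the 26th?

214

28·(2·28 − 1) = 1540 and 26·(2·26 − 1) = 1326.
Difference: 1540 − 1326 = 214.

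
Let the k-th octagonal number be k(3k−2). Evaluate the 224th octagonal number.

150080

The 224th octagonal number is n(3n−2) with n = 224.
224·(3·224 − 2) = 224·670 = 150080.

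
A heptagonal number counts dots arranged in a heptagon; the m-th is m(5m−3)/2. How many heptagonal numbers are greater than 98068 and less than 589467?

The n-th heptagonal number is n(5n−3)/2.
Smallest index with value > 98068: n = 199 (giving 98704).
Largest index with value < 589467: n = 485 (giving 587335).
Indices 199 through 485: 287 terms.

287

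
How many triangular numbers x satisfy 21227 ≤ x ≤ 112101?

The n-th triangular number is n(n+1)/2.
Smallest index with value ≥ 21227: n = 206 (giving 21321).
Largest index with value ≤ 112101: n = 473 (giving 112101).
Indices 206 through 473: 268 terms.

268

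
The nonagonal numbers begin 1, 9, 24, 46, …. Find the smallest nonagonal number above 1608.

Solve n(7n−5)/2 > 1608 for integer n.
The largest n with value ≤ 1608 is 21 (since 1491 ≤ 1608 < 1639), so the first above is n = 22, value 1639.

1639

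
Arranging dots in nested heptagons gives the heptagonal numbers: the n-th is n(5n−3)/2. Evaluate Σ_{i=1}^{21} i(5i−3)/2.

Σ i(5i−3)/2 = (5Σi² − 3Σi) / 2 over i = 1..21.
Σi = 231 and Σi² = 3311.
(5·3311 − 3·231) / 2 = 15862/2 = 7931.

7931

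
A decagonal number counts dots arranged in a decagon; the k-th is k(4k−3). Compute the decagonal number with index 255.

The 255th decagonal number is n(4n−3) with n = 255.
255·(4·255 − 3) = 255·1017 = 259335.

259335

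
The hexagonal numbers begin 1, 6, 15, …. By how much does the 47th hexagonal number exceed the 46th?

Consecutive hexagonal numbers differ by 4n − 3: here 4·47 − 3 = 185.

185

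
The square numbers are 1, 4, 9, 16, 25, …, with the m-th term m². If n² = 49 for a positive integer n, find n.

7

We need n² = 49, so n = √49 = 7.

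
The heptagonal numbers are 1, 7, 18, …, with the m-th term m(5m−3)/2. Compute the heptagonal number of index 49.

The 49th heptagonal number is n(5n−3)/2 with n = 49.
49·(5·49 − 3)/2 = 49·242/2 = 49·121 = 5929.

5929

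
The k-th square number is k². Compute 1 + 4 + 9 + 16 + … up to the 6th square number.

91

Σ_{i=1}^{6} i² = 6·7·13/6 = 91.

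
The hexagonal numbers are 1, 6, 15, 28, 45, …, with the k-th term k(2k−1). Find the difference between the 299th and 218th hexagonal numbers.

83673

299·(2·299 − 1) = 178503 and 218·(2·218 − 1) = 94830.
Difference: 178503 − 94830 = 83673.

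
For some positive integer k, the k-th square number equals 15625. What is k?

We need n² = 15625, so n = √15625 = 125.

125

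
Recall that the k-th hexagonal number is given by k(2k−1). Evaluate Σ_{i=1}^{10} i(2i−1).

Σ i(2i−1) = 2Σi² − Σi over i = 1..10.
Σi = 55 and Σi² = 385.
2·385 − 1·55 = 715.

715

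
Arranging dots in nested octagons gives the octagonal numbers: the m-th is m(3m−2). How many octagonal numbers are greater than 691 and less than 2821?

The n-th octagonal number is n(3n−2).
Smallest index with value > 691: n = 16 (giving 736).
Largest index with value < 2821: n = 30 (giving 2640).
Indices 16 through 30: 15 terms.

15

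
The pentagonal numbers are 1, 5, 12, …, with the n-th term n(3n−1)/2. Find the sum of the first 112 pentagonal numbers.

708736

Σ i(3i−1)/2 = (3Σi² − Σi) / 2 over i = 1..112.
Σi = 6328 and Σi² = 474600.
(3·474600 − 1·6328) / 2 = 1417472/2 = 708736.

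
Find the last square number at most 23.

Solve n² ≤ 23 for integer n.
n = 4 gives 16 ≤ 23, while n = 5 gives 25 > 23; so the answer is 16.

16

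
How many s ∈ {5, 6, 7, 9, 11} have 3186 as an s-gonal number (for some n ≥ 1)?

2

s = 5: P(5, 46) = 3151 and P(5, 47) = 3290; 3186 is not s-gonal.
s = 6: P(6, 40) = 3160 and P(6, 41) = 3321; 3186 is not s-gonal.
s = 7: P(7, 36) = 3186. ✓
s = 9: P(9, 30) = 3075 and P(9, 31) = 3286; 3186 is not s-gonal.
s = 11: P(11, 27) = 3186. ✓
Hits: s ∈ {7, 11} → 2.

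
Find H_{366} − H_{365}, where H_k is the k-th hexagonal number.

Consecutive hexagonal numbers differ by 4n − 3: here 4·366 − 3 = 1461.

1461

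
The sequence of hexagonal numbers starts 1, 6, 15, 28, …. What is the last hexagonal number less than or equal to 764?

703

Solve n(2n−1) ≤ 764 for integer n.
n = 19 gives 703 ≤ 764, while n = 20 gives 780 > 764; so the answer is 703.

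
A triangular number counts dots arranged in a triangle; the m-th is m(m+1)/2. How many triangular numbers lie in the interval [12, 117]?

The n-th triangular number is n(n+1)/2.
Smallest index with value ≥ 12: n = 5 (giving 15).
Largest index with value ≤ 117: n = 14 (giving 105).
Indices 5 through 14: 10 terms.

10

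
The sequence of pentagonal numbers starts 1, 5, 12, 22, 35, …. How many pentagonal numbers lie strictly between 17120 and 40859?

The n-th pentagonal number is n(3n−1)/2.
Smallest index with value > 17120: n = 108 (giving 17442).
Largest index with value < 40859: n = 165 (giving 40755).
Indices 108 through 165: 58 terms.

58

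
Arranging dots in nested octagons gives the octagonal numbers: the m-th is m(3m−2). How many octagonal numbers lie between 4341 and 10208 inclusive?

The n-th octagonal number is n(3n−2).
Smallest index with value ≥ 4341: n = 39 (giving 4485).
Largest index with value ≤ 10208: n = 58 (giving 9976).
Indices 39 through 58: 20 terms.

20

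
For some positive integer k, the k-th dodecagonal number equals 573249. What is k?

339

Set n(5n−4) = 573249, giving 5n² − 4n − 573249 = 0.
The discriminant is 16 + 20·573249 = 11464996, and √11464996 = 3386.
So n = (4 + 3386) / 10 = 3390/10 = 339.
Check: 339·(5·339 − 4) = 573249. ✓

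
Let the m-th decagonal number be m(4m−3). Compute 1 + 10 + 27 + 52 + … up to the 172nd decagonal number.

Σ i(4i−3) = 4Σi² − 3Σi over i = 1..172.
Σi = 14878 and Σi² = 1710970.
4·1710970 − 3·14878 = 6799246.

6799246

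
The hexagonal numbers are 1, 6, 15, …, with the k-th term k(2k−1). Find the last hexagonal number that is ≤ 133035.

Solve n(2n−1) ≤ 133035 for integer n.
n = 258 gives 132870 ≤ 133035, while n = 259 gives 133903 > 133035; so the answer is 132870.

132870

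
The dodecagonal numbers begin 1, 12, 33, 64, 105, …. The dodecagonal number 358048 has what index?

268

Set n(5n−4) = 358048, giving 5n² − 4n − 358048 = 0.
The discriminant is 16 + 20·358048 = 7160976, and √7160976 = 2676.
So n = (4 + 2676) / 10 = 2680/10 = 268.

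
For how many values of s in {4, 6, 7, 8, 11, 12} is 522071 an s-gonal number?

1

s = 4: P(4, 722) = 521284 and P(4, 723) = 522729; 522071 is not s-gonal.
s = 6: P(6, 511) = 521731 and P(6, 512) = 523776; 522071 is not s-gonal.
s = 7: P(7, 457) = 521437 and P(7, 458) = 523723; 522071 is not s-gonal.
s = 8: P(8, 417) = 520833 and P(8, 418) = 523336; 522071 is not s-gonal.
s = 11: P(11, 341) = 522071. ✓
s = 12: P(12, 323) = 520353 and P(12, 324) = 523584; 522071 is not s-gonal.
Hits: s ∈ {11} → 1.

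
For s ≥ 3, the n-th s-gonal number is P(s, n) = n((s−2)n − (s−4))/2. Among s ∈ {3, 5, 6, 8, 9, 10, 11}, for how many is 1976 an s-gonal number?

s = 3: P(3, 62) = 1953 and P(3, 63) = 2016; 1976 is not s-gonal.
s = 5: P(5, 36) = 1926 and P(5, 37) = 2035; 1976 is not s-gonal.
s = 6: P(6, 31) = 1891 and P(6, 32) = 2016; 1976 is not s-gonal.
s = 8: P(8, 26) = 1976. ✓
s = 9: P(9, 24) = 1956 and P(9, 25) = 2125; 1976 is not s-gonal.
s = 10: P(10, 22) = 1870 and P(10, 23) = 2047; 1976 is not s-gonal.
s = 11: P(11, 21) = 1911 and P(11, 22) = 2101; 1976 is not s-gonal.
Hits: s ∈ {8} → 1.

1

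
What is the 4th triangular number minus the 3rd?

Consecutive triangular numbers differ by n: T_{4} − T_{3} = 4.

4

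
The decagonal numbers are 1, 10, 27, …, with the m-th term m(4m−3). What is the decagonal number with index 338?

455962

The 338th decagonal number is n(4n−3) with n = 338.
338·(4·338 − 3) = 338·1349 = 455962.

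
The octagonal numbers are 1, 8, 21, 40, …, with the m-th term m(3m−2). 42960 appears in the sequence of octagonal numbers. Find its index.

120

Set n(3n−2) = 42960, giving 3n² − 2n − 42960 = 0.
The discriminant is 4 + 12·42960 = 515524, and √515524 = 718.
So n = (2 + 718) / 6 = 720/6 = 120.
Check: 120·(3·120 − 2) = 42960. ✓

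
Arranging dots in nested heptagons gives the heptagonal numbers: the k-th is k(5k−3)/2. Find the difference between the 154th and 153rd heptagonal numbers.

766

Consecutive heptagonal numbers differ by 5n − 4: here 5·154 − 4 = 766.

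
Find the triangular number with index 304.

304·305/2 = 92720/2 = 46360.

46360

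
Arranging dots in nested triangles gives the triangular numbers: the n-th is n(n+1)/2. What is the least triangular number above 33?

Solve n(n+1)/2 > 33 for integer n.
The largest n with value ≤ 33 is 7 (since 28 ≤ 33 < 36), so the first above is n = 8, value 36.

36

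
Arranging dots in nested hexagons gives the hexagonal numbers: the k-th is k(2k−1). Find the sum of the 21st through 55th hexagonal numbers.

Σ i(2i−1) = 2Σi² − Σi over i = 21..55.
Σi = 1540 − 210 = 1330 and Σi² = 56980 − 2870 = 54110.
2·54110 − 1·1330 = 106890.

106890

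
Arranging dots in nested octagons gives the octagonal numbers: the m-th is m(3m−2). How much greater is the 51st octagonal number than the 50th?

Consecutive octagonal numbers differ by 6n − 5: here 6·51 − 5 = 301.

301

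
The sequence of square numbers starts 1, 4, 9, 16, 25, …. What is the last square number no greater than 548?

Solve n² ≤ 548 for integer n.
n = 23 gives 529 ≤ 548, while n = 24 gives 576 > 548; so the answer is 529.

529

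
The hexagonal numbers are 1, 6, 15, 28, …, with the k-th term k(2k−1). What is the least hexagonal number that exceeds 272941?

Solve n(2n−1) > 272941 for integer n.
The largest n with value ≤ 272941 is 369 (since 271953 ≤ 272941 < 273430), so the first above is n = 370, value 273430.

273430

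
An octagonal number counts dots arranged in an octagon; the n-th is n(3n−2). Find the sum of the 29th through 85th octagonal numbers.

Σ i(3i−2) = 3Σi² − 2Σi over i = 29..85.
Σi = 3655 − 406 = 3249 and Σi² = 208335 − 7714 = 200621.
3·200621 − 2·3249 = 595365.

595365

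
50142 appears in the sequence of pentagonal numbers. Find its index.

Set n(3n−1)/2 = 50142, giving 3n² − n − 100284 = 0.
So n = (1 + 1097) / 6 = 1098/6 = 183.

183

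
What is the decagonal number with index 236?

222076

The 236th decagonal number is n(4n−3) with n = 236.
236·(4·236 − 3) = 236·941 = 222076.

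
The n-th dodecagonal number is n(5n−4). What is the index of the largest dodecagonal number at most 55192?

105

Solve n(5n−4) ≤ 55192 for integer n.
n = 105 gives 54705 ≤ 55192, while n = 106 gives 55756 > 55192; so the answer is index 105.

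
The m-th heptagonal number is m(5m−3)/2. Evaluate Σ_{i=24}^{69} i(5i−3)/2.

Σ i(5i−3)/2 = (5Σi² − 3Σi) / 2 over i = 24..69.
Σi = 2415 − 276 = 2139 and Σi² = 111895 − 4324 = 107571.
(5·107571 − 3·2139) / 2 = 531438/2 = 265719.

265719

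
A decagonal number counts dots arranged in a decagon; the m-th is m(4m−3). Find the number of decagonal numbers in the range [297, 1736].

13

The n-th decagonal number is n(4n−3).
Smallest index with value ≥ 297: n = 9 (giving 297).
Largest index with value ≤ 1736: n = 21 (giving 1701).
Indices 9 through 21: 13 terms.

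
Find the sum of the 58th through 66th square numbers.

34656

Σ_{i=58}^{66} i² = 98021 − 63365 = 34656.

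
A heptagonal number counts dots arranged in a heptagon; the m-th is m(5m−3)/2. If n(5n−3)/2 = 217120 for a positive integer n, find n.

295

Set n(5n−3)/2 = 217120, giving 5n² − 3n − 434240 = 0.
The discriminant is 9 + 40·217120 = 8684809, and √8684809 = 2947.
So n = (3 + 2947) / 10 = 2950/10 = 295.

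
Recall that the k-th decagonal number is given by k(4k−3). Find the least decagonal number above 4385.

4522

Solve n(4n−3) > 4385 for integer n.
The largest n with value ≤ 4385 is 33 (since 4257 ≤ 4385 < 4522), so the first above is n = 34, value 4522.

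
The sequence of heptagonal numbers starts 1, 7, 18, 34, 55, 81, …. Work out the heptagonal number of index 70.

12145

The 70th heptagonal number is n(5n−3)/2 with n = 70.
70·(5·70 − 3)/2 = 70·347/2 = 12145.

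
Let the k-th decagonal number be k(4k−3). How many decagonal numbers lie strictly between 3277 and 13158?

28

The n-th decagonal number is n(4n−3).
Smallest index with value > 3277: n = 30 (giving 3510).
Largest index with value < 13158: n = 57 (giving 12825).
Indices 30 through 57: 28 terms.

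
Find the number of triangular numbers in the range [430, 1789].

The n-th triangular number is n(n+1)/2.
Smallest index with value ≥ 430: n = 29 (giving 435).
Largest index with value ≤ 1789: n = 59 (giving 1770).
Indices 29 through 59: 31 terms.

31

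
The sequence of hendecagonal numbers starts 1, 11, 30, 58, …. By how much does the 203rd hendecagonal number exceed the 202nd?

1819

Consecutive hendecagonal numbers differ by 9n − 8: here 9·203 − 8 = 1819.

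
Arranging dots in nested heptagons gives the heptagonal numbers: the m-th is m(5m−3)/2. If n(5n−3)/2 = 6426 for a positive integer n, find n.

51

Set n(5n−3)/2 = 6426, giving 5n² − 3n − 12852 = 0.
The discriminant is 9 + 40·6426 = 257049, and √257049 = 507.
So n = (3 + 507) / 10 = 510/10 = 51.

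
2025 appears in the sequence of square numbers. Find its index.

We need n² = 2025, so n = √2025 = 45.
Check: 45² = 2025. ✓

45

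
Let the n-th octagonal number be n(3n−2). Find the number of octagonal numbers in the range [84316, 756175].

335

The n-th octagonal number is n(3n−2).
Smallest index with value ≥ 84316: n = 168 (giving 84336).
Largest index with value ≤ 756175: n = 502 (giving 755008).
Indices 168 through 502: 335 terms.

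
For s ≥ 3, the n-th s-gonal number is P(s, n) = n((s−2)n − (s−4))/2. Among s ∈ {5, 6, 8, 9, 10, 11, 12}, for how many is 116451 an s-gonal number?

1

s = 5: P(5, 278) = 115787 and P(5, 279) = 116622; 116451 is not s-gonal.
s = 6: P(6, 241) = 115921 and P(6, 242) = 116886; 116451 is not s-gonal.
s = 8: P(8, 197) = 116033 and P(8, 198) = 117216; 116451 is not s-gonal.
s = 9: P(9, 182) = 115479 and P(9, 183) = 116754; 116451 is not s-gonal.
s = 10: P(10, 171) = 116451. ✓
s = 11: P(11, 161) = 116081 and P(11, 162) = 117531; 116451 is not s-gonal.
s = 12: P(12, 153) = 116433 and P(12, 154) = 117964; 116451 is not s-gonal.
Hits: s ∈ {10} → 1.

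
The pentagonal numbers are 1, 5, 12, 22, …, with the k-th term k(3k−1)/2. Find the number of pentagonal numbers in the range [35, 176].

7

The n-th pentagonal number is n(3n−1)/2.
Smallest index with value ≥ 35: n = 5 (giving 35).
Largest index with value ≤ 176: n = 11 (giving 176).
Indices 5 through 11: 7 terms.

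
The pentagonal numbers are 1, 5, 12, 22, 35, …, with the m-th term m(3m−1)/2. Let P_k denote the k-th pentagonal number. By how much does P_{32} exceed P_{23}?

738

32·(3·32 − 1)/2 = 1520 and 23·(3·23 − 1)/2 = 782.
Difference: 1520 − 782 = 738.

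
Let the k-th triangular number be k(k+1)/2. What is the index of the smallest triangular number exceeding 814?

40

Solve n(n+1)/2 > 814 for integer n.
The largest n with value ≤ 814 is 39 (since 780 ≤ 814 < 820), so the first above is n = 40, value 820.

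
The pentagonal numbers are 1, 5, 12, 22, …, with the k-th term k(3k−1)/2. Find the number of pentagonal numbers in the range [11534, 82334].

147

The n-th pentagonal number is n(3n−1)/2.
Smallest index with value ≥ 11534: n = 88 (giving 11572).
Largest index with value ≤ 82334: n = 234 (giving 82017).
Indices 88 through 234: 147 terms.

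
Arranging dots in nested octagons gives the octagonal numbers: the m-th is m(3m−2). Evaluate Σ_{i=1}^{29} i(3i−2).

Σ i(3i−2) = 3Σi² − 2Σi over i = 1..29.
Σi = 435 and Σi² = 8555.
3·8555 − 2·435 = 24795.

24795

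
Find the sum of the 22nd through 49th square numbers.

Σ_{i=22}^{49} i² = 40425 − 3311 = 37114.

37114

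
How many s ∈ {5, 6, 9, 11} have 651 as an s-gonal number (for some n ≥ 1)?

s = 5: P(5, 21) = 651. ✓
s = 6: P(6, 18) = 630 and P(6, 19) = 703; 651 is not s-gonal.
s = 9: P(9, 14) = 651. ✓
s = 11: P(11, 12) = 606 and P(11, 13) = 715; 651 is not s-gonal.
Hits: s ∈ {5, 9} → 2.

2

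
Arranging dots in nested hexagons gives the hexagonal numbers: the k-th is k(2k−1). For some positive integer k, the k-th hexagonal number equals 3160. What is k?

40

Set n(2n−1) = 3160, giving 2n² − n − 3160 = 0.
The discriminant is 1 + 8·3160 = 25281, and √25281 = 159.
So n = (1 + 159) / 4 = 160/4 = 40.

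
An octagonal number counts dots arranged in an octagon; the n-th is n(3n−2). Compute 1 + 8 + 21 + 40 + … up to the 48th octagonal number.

Σ i(3i−2) = 3Σi² − 2Σi over i = 1..48.
Σi = 1176 and Σi² = 38024.
3·38024 − 2·1176 = 111720.

111720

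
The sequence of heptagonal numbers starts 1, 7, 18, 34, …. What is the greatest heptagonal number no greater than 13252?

13213

Solve n(5n−3)/2 ≤ 13252 for integer n.
n = 73 gives 13213 ≤ 13252, while n = 74 gives 13579 > 13252; so the answer is 13213.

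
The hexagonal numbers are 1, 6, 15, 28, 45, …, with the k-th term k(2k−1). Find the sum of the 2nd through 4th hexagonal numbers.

Σ i(2i−1) = 2Σi² − Σi over i = 2..4.
Σi = 10 − 1 = 9 and Σi² = 30 − 1 = 29.
2·29 − 1·9 = 49.

49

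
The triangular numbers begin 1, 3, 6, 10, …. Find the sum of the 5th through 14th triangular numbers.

Σ i(i+1)/2 = (Σi² + Σi) / 2 over i = 5..14.
Σi = 105 − 10 = 95 and Σi² = 1015 − 30 = 985.
(1·985 + 1·95) / 2 = 1080/2 = 540.

540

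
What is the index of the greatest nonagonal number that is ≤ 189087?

Solve n(7n−5)/2 ≤ 189087 for integer n.
n = 232 gives 187804 ≤ 189087, while n = 233 gives 189429 > 189087; so the answer is index 232.

232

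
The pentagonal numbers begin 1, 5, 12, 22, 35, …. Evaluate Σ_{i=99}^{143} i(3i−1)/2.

Σ i(3i−1)/2 = (3Σi² − Σi) / 2 over i = 99..143.
Σi = 10296 − 4851 = 5445 and Σi² = 984984 − 318549 = 666435.
(3·666435 − 1·5445) / 2 = 1993860/2 = 996930.

996930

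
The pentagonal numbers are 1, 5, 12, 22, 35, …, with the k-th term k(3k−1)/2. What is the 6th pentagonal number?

The 6th pentagonal number is n(3n−1)/2 with n = 6.
6·(3·6 − 1)/2 = 6·17/2 = 51.

51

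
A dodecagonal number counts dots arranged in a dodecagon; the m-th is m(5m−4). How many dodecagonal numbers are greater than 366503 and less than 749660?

116

The n-th dodecagonal number is n(5n−4).
Smallest index with value > 366503: n = 272 (giving 368832).
Largest index with value < 749660: n = 387 (giving 747297).
Indices 272 through 387: 116 terms.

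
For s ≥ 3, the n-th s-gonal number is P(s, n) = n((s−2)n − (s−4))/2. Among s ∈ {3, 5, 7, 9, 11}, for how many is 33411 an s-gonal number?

s = 3: P(3, 258) = 33411. ✓
s = 5: P(5, 149) = 33227 and P(5, 150) = 33675; 33411 is not s-gonal.
s = 7: P(7, 115) = 32890 and P(7, 116) = 33466; 33411 is not s-gonal.
s = 9: P(9, 98) = 33369 and P(9, 99) = 34056; 33411 is not s-gonal.
s = 11: P(11, 86) = 32981 and P(11, 87) = 33756; 33411 is not s-gonal.
Hits: s ∈ {3} → 1.

1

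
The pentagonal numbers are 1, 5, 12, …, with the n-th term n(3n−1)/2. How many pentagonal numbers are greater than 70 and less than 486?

11

The n-th pentagonal number is n(3n−1)/2.
Smallest index with value > 70: n = 8 (giving 92).
Largest index with value < 486: n = 18 (giving 477).
Indices 8 through 18: 11 terms.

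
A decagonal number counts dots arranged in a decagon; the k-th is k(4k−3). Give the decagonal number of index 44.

7612

The 44th decagonal number is n(4n−3) with n = 44.
44·(4·44 − 3) = 44·173 = 7612.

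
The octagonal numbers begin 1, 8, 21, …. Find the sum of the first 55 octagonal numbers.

167860

Σ i(3i−2) = 3Σi² − 2Σi over i = 1..55.
Σi = 1540 and Σi² = 56980.
3·56980 − 2·1540 = 167860.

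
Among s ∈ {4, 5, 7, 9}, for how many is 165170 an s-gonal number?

s = 4: P(4, 406) = 164836 and P(4, 407) = 165649; 165170 is not s-gonal.
s = 5: P(5, 332) = 165170. ✓
s = 7: P(7, 257) = 164737 and P(7, 258) = 166023; 165170 is not s-gonal.
s = 9: P(9, 217) = 164269 and P(9, 218) = 165789; 165170 is not s-gonal.
Hits: s ∈ {5} → 1.

1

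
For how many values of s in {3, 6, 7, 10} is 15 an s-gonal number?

2

s = 3: P(3, 5) = 15. ✓
s = 6: P(6, 3) = 15. ✓
s = 7: P(7, 2) = 7 and P(7, 3) = 18; 15 is not s-gonal.
s = 10: P(10, 2) = 10 and P(10, 3) = 27; 15 is not s-gonal.
Hits: s ∈ {3, 6} → 2.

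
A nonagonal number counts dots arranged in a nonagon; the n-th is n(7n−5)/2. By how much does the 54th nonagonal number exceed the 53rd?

Consecutive nonagonal numbers differ by 7n − 6: here 7·54 − 6 = 372.

372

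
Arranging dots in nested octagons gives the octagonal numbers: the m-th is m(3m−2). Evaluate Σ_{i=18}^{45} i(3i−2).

87066

Σ i(3i−2) = 3Σi² − 2Σi over i = 18..45.
Σi = 1035 − 153 = 882 and Σi² = 31395 − 1785 = 29610.
3·29610 − 2·882 = 87066.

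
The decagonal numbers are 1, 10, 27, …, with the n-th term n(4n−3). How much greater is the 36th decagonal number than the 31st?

1325

36·(4·36 − 3) = 5076 and 31·(4·31 − 3) = 3751.
Difference: 5076 − 3751 = 1325.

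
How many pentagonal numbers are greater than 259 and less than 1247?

15

The n-th pentagonal number is n(3n−1)/2.
Smallest index with value > 259: n = 14 (giving 287).
Largest index with value < 1247: n = 28 (giving 1162).
Indices 14 through 28: 15 terms.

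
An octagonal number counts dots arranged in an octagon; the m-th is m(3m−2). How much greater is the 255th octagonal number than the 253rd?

3044

255·(3·255 − 2) = 194565 and 253·(3·253 − 2) = 191521.
Difference: 194565 − 191521 = 3044.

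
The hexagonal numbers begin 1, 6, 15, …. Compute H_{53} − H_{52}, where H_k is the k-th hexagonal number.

209

Consecutive hexagonal numbers differ by 4n − 3: here 4·53 − 3 = 209.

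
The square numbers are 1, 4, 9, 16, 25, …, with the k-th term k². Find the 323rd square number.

323² = 104329.

104329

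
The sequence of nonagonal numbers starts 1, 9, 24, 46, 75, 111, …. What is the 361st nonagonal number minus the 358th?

7542

361·(7·361 − 5)/2 = 455221 and 358·(7·358 − 5)/2 = 447679.
Difference: 455221 − 447679 = 7542.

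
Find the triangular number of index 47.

The 47th triangular number is n(n+1)/2 with n = 47.
47·48/2 = 2256/2 = 1128.

1128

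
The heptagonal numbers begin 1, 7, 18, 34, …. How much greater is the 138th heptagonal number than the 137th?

686

Consecutive heptagonal numbers differ by 5n − 4: here 5·138 − 4 = 686.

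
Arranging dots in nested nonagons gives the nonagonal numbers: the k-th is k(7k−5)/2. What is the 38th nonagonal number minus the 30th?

38·(7·38 − 5)/2 = 4959 and 30·(7·30 − 5)/2 = 3075.
Difference: 4959 − 3075 = 1884.

1884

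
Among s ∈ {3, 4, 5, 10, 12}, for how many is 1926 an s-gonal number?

s = 3: P(3, 61) = 1891 and P(3, 62) = 1953; 1926 is not s-gonal.
s = 4: P(4, 43) = 1849 and P(4, 44) = 1936; 1926 is not s-gonal.
s = 5: P(5, 36) = 1926. ✓
s = 10: P(10, 22) = 1870 and P(10, 23) = 2047; 1926 is not s-gonal.
s = 12: P(12, 20) = 1920 and P(12, 21) = 2121; 1926 is not s-gonal.
Hits: s ∈ {5} → 1.

1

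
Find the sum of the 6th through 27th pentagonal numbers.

10131

Σ i(3i−1)/2 = (3Σi² − Σi) / 2 over i = 6..27.
Σi = 378 − 15 = 363 and Σi² = 6930 − 55 = 6875.
(3·6875 − 1·363) / 2 = 20262/2 = 10131.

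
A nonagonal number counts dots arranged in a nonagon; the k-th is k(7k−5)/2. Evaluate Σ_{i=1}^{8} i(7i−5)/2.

Σ i(7i−5)/2 = (7Σi² − 5Σi) / 2 over i = 1..8.
Σi = 36 and Σi² = 204.
(7·204 − 5·36) / 2 = 1248/2 = 624.

624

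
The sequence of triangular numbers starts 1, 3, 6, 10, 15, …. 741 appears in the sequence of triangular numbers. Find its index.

Set n(n+1)/2 = 741, giving n² + n − 1482 = 0.
So n = (-1 + 77) / 2 = 76/2 = 38.
Check: 38·39/2 = 741. ✓

38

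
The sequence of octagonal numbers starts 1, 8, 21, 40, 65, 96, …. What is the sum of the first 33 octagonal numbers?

Σ i(3i−2) = 3Σi² − 2Σi over i = 1..33.
Σi = 561 and Σi² = 12529.
3·12529 − 2·561 = 36465.

36465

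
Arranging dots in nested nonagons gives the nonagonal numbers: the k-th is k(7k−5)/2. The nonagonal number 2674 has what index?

Set n(7n−5)/2 = 2674, giving 7n² − 5n − 5348 = 0.
The discriminant is 25 + 56·2674 = 149769, and √149769 = 387.
So n = (5 + 387) / 14 = 392/14 = 28.

28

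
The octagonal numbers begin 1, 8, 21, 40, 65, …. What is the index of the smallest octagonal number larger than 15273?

72

Solve n(3n−2) > 15273 for integer n.
The largest n with value ≤ 15273 is 71 (since 14981 ≤ 15273 < 15408), so the first above is n = 72, value 15408.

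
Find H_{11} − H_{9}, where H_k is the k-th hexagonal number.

78

11·(2·11 − 1) = 231 and 9·(2·9 − 1) = 153.
Difference: 231 − 153 = 78.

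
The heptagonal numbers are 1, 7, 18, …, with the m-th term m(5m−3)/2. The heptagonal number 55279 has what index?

149

Set n(5n−3)/2 = 55279, giving 5n² − 3n − 110558 = 0.
So n = (3 + 1487) / 10 = 1490/10 = 149.
Check: 149·(5·149 − 3)/2 = 55279. ✓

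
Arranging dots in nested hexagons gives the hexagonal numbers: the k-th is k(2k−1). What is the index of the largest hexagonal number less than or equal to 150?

8

Solve n(2n−1) ≤ 150 for integer n.
n = 8 gives 120 ≤ 150, while n = 9 gives 153 > 150; so the answer is index 8.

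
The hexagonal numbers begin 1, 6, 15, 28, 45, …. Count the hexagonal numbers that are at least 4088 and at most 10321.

27

The n-th hexagonal number is n(2n−1).
Smallest index with value ≥ 4088: n = 46 (giving 4186).
Largest index with value ≤ 10321: n = 72 (giving 10296).
Indices 46 through 72: 27 terms.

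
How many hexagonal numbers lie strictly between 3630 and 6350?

The n-th hexagonal number is n(2n−1).
Smallest index with value > 3630: n = 43 (giving 3655).
Largest index with value < 6350: n = 56 (giving 6216).
Indices 43 through 56: 14 terms.

14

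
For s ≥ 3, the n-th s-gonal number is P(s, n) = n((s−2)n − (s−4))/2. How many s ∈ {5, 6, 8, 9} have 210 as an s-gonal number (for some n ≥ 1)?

1

s = 5: P(5, 12) = 210. ✓
s = 6: P(6, 10) = 190 and P(6, 11) = 231; 210 is not s-gonal.
s = 8: P(8, 8) = 176 and P(8, 9) = 225; 210 is not s-gonal.
s = 9: P(9, 8) = 204 and P(9, 9) = 261; 210 is not s-gonal.
Hits: s ∈ {5} → 1.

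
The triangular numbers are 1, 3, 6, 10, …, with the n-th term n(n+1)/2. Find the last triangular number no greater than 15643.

Solve n(n+1)/2 ≤ 15643 for integer n.
n = 176 gives 15576 ≤ 15643, while n = 177 gives 15753 > 15643; so the answer is 15576.

15576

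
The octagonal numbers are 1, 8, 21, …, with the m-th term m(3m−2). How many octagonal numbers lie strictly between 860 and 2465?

11

The n-th octagonal number is n(3n−2).
Smallest index with value > 860: n = 18 (giving 936).
Largest index with value < 2465: n = 28 (giving 2296).
Indices 18 through 28: 11 terms.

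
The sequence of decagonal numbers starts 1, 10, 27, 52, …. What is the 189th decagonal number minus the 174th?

21735

189·(4·189 − 3) = 142317 and 174·(4·174 − 3) = 120582.
Difference: 142317 − 120582 = 21735.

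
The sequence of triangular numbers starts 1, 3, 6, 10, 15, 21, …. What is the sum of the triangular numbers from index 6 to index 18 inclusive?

Σ i(i+1)/2 = (Σi² + Σi) / 2 over i = 6..18.
Σi = 171 − 15 = 156 and Σi² = 2109 − 55 = 2054.
(1·2054 + 1·156) / 2 = 2210/2 = 1105.

1105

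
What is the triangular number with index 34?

34·35/2 = 1190/2 = 595.

595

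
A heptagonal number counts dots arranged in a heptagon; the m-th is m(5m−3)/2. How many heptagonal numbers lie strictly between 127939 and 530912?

235

The n-th heptagonal number is n(5n−3)/2.
Smallest index with value > 127939: n = 227 (giving 128482).
Largest index with value < 530912: n = 461 (giving 530611).
Indices 227 through 461: 235 terms.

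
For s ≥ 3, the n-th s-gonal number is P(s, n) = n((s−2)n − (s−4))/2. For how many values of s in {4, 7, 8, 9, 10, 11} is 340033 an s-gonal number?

1

s = 4: P(4, 583) = 339889 and P(4, 584) = 341056; 340033 is not s-gonal.
s = 7: P(7, 369) = 339849 and P(7, 370) = 341695; 340033 is not s-gonal.
s = 8: P(8, 337) = 340033. ✓
s = 9: P(9, 312) = 339924 and P(9, 313) = 342109; 340033 is not s-gonal.
s = 10: P(10, 291) = 337851 and P(10, 292) = 340180; 340033 is not s-gonal.
s = 11: P(11, 275) = 339350 and P(11, 276) = 341826; 340033 is not s-gonal.
Hits: s ∈ {8} → 1.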